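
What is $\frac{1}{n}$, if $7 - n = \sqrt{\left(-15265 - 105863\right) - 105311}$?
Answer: $\frac{7}{226488} + \frac{i \sqrt{226439}}{226488} \approx 3.0907 \cdot 10^{-5} + 0.002101 i$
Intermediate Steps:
$n = 7 - i \sqrt{226439}$ ($n = 7 - \sqrt{\left(-15265 - 105863\right) - 105311} = 7 - \sqrt{-121128 - 105311} = 7 - \sqrt{-226439} = 7 - i \sqrt{226439} \approx 7.0 - 475.86 i$)
$\frac{1}{n} = \frac{1}{7 - i \sqrt{226439}}$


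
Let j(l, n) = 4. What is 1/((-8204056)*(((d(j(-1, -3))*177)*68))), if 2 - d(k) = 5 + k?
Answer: 1/691208126112 ≈ 1.4467e-12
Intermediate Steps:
d(k) = -3 - k (d(k) = 2 - (5 + k) = 2 + (-5 - k) = -3 - k)
1/((-8204056)*(((d(j(-1, -3))*177)*68))) = 1/((-8204056)*((((-3 - 1*4)*177)*68))) = -1/(12036*(-3 - 4))/8204056 = -1/(8204056*(-7*177*68)) = -1/(8204056*((-1239*68))) = -1/8204056/(-84252) = -1/8204056*(-1/84252) = 1/691208126112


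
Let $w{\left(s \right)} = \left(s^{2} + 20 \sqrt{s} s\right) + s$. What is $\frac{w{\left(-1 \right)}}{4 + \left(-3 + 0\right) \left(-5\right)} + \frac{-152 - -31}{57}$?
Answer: $- \frac{121}{57} - \frac{20 i}{19} \approx -2.1228 - 1.0526 i$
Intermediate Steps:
$w{\left(s \right)} = s + s^{2} + 20 s^{\frac{3}{2}}$ ($w{\left(s \right)} = \left(s^{2} + 20 s^{\frac{3}{2}}\right) + s = s + s^{2} + 20 s^{\frac{3}{2}}$)
$\frac{w{\left(-1 \right)}}{4 + \left(-3 + 0\right) \left(-5\right)} + \frac{-152 - -31}{57} = \frac{-1 + \left(-1\right)^{2} + 20 \left(-1\right)^{\frac{3}{2}}}{4 + \left(-3 + 0\right) \left(-5\right)} + \frac{-152 - -31}{57} = \frac{-1 + 1 + 20 \left(- i\right)}{4 - -15} + \left(-152 + 31\right) \frac{1}{57} = \frac{-1 + 1 - 20 i}{4 + 15} - \frac{121}{57} = \frac{\left(-20\right) i}{19} - \frac{121}{57} = - 20 i \frac{1}{19} - \frac{121}{57} = - \frac{20 i}{19} - \frac{121}{57} = - \frac{121}{57} - \frac{20 i}{19}$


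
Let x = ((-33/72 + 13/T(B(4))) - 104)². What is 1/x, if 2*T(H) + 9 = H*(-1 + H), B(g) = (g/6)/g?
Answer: 62346816/717861369289 ≈ 8.6851e-5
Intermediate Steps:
B(g) = ⅙ (B(g) = (g*(⅙))/g = (g/6)/g = ⅙)
T(H) = -9/2 + H*(-1 + H)/2 (T(H) = -9/2 + (H*(-1 + H))/2 = -9/2 + H*(-1 + H)/2)
x = 717861369289/62346816 (x = ((-33/72 + 13/(-9/2 + (⅙)²/2 - ½*⅙)) - 104)² = ((-33*1/72 + 13/(-9/2 + (½)*(1/36) - 1/12)) - 104)² = ((-11/24 + 13/(-9/2 + 1/72 - 1/12)) - 104)² = ((-11/24 + 13/(-329/72)) - 104)² = ((-11/24 + 13*(-72/329)) - 104)² = ((-11/24 - 936/329) - 104)² = (-26083/7896 - 104)² = (-847267/7896)² = 717861369289/62346816 ≈ 11514.)
1/x = 1/(717861369289/62346816) = 62346816/717861369289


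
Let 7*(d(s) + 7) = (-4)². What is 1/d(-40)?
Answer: -7/33 ≈ -0.21212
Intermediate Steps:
d(s) = -33/7 (d(s) = -7 + (⅐)*(-4)² = -7 + (⅐)*16 = -7 + 16/7 = -33/7)
1/d(-40) = 1/(-33/7) = -7/33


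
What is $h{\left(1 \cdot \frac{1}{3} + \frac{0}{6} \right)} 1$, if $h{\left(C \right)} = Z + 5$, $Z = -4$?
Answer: $1$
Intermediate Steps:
$h{\left(C \right)} = 1$ ($h{\left(C \right)} = -4 + 5 = 1$)
$h{\left(1 \cdot \frac{1}{3} + \frac{0}{6} \right)} 1 = 1 \cdot 1 = 1$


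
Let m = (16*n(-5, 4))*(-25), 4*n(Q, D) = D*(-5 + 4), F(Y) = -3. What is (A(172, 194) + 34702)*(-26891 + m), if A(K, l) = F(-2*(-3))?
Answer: -919211209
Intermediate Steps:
A(K, l) = -3
n(Q, D) = -D/4 (n(Q, D) = (D*(-5 + 4))/4 = (D*(-1))/4 = (-D)/4 = -D/4)
m = 400 (m = (16*(-1/4*4))*(-25) = (16*(-1))*(-25) = -16*(-25) = 400)
(A(172, 194) + 34702)*(-26891 + m) = (-3 + 34702)*(-26891 + 400) = 34699*(-26491) = -919211209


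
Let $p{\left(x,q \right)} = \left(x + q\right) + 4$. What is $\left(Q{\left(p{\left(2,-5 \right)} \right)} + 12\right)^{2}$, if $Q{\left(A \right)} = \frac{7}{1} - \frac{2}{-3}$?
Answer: $\frac{3481}{9} \approx 386.78$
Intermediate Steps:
$p{\left(x,q \right)} = 4 + q + x$ ($p{\left(x,q \right)} = \left(q + x\right) + 4 = 4 + q + x$)
$Q{\left(A \right)} = \frac{23}{3}$ ($Q{\left(A \right)} = 7 \cdot 1 - - \frac{2}{3} = 7 + \frac{2}{3} = \frac{23}{3}$)
$\left(Q{\left(p{\left(2,-5 \right)} \right)} + 12\right)^{2} = \left(\frac{23}{3} + 12\right)^{2} = \left(\frac{59}{3}\right)^{2} = \frac{3481}{9}$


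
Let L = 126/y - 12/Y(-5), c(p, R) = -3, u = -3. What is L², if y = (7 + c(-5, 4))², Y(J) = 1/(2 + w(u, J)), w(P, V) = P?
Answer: 25281/64 ≈ 395.02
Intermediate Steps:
Y(J) = -1 (Y(J) = 1/(2 - 3) = 1/(-1) = -1)
y = 16 (y = (7 - 3)² = 4² = 16)
L = 159/8 (L = 126/16 - 12/(-1) = 126*(1/16) - 12*(-1) = 63/8 + 12 = 159/8 ≈ 19.875)
L² = (159/8)² = 25281/64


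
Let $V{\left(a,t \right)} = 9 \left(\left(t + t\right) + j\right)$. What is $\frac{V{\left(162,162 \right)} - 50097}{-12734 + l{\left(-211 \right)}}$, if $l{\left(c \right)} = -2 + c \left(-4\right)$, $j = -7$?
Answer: $\frac{3937}{991} \approx 3.9728$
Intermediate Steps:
$l{\left(c \right)} = -2 - 4 c$
$V{\left(a,t \right)} = -63 + 18 t$ ($V{\left(a,t \right)} = 9 \left(\left(t + t\right) - 7\right) = 9 \left(2 t - 7\right) = 9 \left(-7 + 2 t\right) = -63 + 18 t$)
$\frac{V{\left(162,162 \right)} - 50097}{-12734 + l{\left(-211 \right)}} = \frac{\left(-63 + 18 \cdot 162\right) - 50097}{-12734 - -842} = \frac{\left(-63 + 2916\right) - 50097}{-12734 + \left(-2 + 844\right)} = \frac{2853 - 50097}{-12734 + 842} = - \frac{47244}{-11892} = \left(-47244\right) \left(- \frac{1}{11892}\right) = \frac{3937}{991}$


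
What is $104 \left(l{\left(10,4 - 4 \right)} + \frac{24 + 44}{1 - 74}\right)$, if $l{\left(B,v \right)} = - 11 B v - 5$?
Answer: $- \frac{45032}{73} \approx -616.88$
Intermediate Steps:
$l{\left(B,v \right)} = -5 - 11 B v$ ($l{\left(B,v \right)} = - 11 B v - 5 = -5 - 11 B v$)
$104 \left(l{\left(10,4 - 4 \right)} + \frac{24 + 44}{1 - 74}\right) = 104 \left(\left(-5 - 110 \left(4 - 4\right)\right) + \frac{24 + 44}{1 - 74}\right) = 104 \left(\left(-5 - 110 \left(4 - 4\right)\right) + \frac{68}{-73}\right) = 104 \left(\left(-5 - 110 \cdot 0\right) + 68 \left(- \frac{1}{73}\right)\right) = 104 \left(\left(-5 + 0\right) - \frac{68}{73}\right) = 104 \left(-5 - \frac{68}{73}\right) = 104 \left(- \frac{433}{73}\right) = - \frac{45032}{73}$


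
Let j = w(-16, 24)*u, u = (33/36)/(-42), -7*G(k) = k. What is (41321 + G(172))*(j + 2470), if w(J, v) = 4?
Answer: 89962741675/882 ≈ 1.0200e+8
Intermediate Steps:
G(k) = -k/7
u = -11/504 (u = (33*(1/36))*(-1/42) = (11/12)*(-1/42) = -11/504 ≈ -0.021825)
j = -11/126 (j = 4*(-11/504) = -11/126 ≈ -0.087302)
(41321 + G(172))*(j + 2470) = (41321 - 1/7*172)*(-11/126 + 2470) = (41321 - 172/7)*(311209/126) = (289075/7)*(311209/126) = 89962741675/882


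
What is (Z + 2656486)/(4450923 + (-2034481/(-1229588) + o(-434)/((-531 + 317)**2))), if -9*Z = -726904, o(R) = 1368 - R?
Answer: 346804432010357336/563923154983791951 ≈ 0.61499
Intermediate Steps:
Z = 726904/9 (Z = -1/9*(-726904) = 726904/9 ≈ 80767.)
(Z + 2656486)/(4450923 + (-2034481/(-1229588) + o(-434)/((-531 + 317)**2))) = (726904/9 + 2656486)/(4450923 + (-2034481/(-1229588) + (1368 - 1*(-434))/((-531 + 317)**2))) = 24635278/(9*(4450923 + (-2034481*(-1/1229588) + (1368 + 434)/((-214)**2)))) = 24635278/(9*(4450923 + (2034481/1229588 + 1802/45796))) = 24635278/(9*(4450923 + (2034481/1229588 + 1802*(1/45796)))) = 24635278/(9*(4450923 + (2034481/1229588 + 901/22898))) = 24635278/(9*(4450923 + 23846702363/14077553012)) = 24635278/(9*(62658128331532439/14077553012)) = (24635278/9)*(14077553012/62658128331532439) = 346804432010357336/563923154983791951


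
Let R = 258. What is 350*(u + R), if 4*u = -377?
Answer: 114625/2 ≈ 57313.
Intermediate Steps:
u = -377/4 (u = (¼)*(-377) = -377/4 ≈ -94.250)
350*(u + R) = 350*(-377/4 + 258) = 350*(655/4) = 114625/2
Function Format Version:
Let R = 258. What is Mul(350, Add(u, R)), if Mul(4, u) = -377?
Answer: Rational(114625, 2) ≈ 57313.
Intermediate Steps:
u = Rational(-377, 4) (u = Mul(Rational(1, 4), -377) = Rational(-377, 4) ≈ -94.250)
Mul(350, Add(u, R)) = Mul(350, Add(Rational(-377, 4), 258)) = Mul(350, Rational(655, 4)) = Rational(114625, 2)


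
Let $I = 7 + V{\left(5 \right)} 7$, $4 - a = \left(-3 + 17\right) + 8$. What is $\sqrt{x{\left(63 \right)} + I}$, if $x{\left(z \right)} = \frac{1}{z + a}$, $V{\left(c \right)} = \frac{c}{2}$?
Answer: $\frac{\sqrt{22070}}{30} \approx 4.952$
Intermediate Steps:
$a = -18$ ($a = 4 - \left(\left(-3 + 17\right) + 8\right) = 4 - \left(14 + 8\right) = 4 - 22 = -18$)
$V{\left(c \right)} = \frac{c}{2}$ ($V{\left(c \right)} = c \frac{1}{2} = \frac{c}{2}$)
$x{\left(z \right)} = \frac{1}{-18 + z}$ ($x{\left(z \right)} = \frac{1}{z - 18} = \frac{1}{-18 + z}$)
$I = \frac{49}{2}$ ($I = 7 + \frac{1}{2} \cdot 5 \cdot 7 = 7 + \frac{5}{2} \cdot 7 = 7 + \frac{35}{2} = \frac{49}{2} \approx 24.5$)
$\sqrt{x{\left(63 \right)} + I} = \sqrt{\frac{1}{-18 + 63} + \frac{49}{2}} = \sqrt{\frac{1}{45} + \frac{49}{2}} = \sqrt{\frac{2207}{90}} = \frac{\sqrt{22070}}{30}$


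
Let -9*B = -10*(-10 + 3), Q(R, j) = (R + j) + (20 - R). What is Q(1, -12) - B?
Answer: 142/9 ≈ 15.778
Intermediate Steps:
Q(R, j) = 20 + j
B = -70/9 (B = -(-10)*(-10 + 3)/9 = -(-10)*(-7)/9 = -⅑*70 = -70/9 ≈ -7.7778)
Q(1, -12) - B = (20 - 12) - 1*(-70/9) = 8 + 70/9 = 142/9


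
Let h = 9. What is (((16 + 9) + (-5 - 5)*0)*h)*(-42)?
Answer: -9450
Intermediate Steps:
(((16 + 9) + (-5 - 5)*0)*h)*(-42) = (((16 + 9) + (-5 - 5)*0)*9)*(-42) = ((25 - 10*0)*9)*(-42) = ((25 + 0)*9)*(-42) = (25*9)*(-42) = 225*(-42) = -9450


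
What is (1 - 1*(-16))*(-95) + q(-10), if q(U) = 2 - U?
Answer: -1603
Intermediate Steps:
(1 - 1*(-16))*(-95) + q(-10) = (1 - 1*(-16))*(-95) + (2 - 1*(-10)) = (1 + 16)*(-95) + (2 + 10) = 17*(-95) + 12 = -1615 + 12 = -1603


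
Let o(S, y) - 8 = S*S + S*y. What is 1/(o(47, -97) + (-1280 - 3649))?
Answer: -1/7271 ≈ -0.00013753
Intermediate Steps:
o(S, y) = 8 + S**2 + S*y (o(S, y) = 8 + (S*S + S*y) = 8 + (S**2 + S*y) = 8 + S**2 + S*y)
1/(o(47, -97) + (-1280 - 3649)) = 1/((8 + 47**2 + 47*(-97)) + (-1280 - 3649)) = 1/((8 + 2209 - 4559) - 4929) = 1/(-2342 - 4929) = 1/(-7271) = -1/7271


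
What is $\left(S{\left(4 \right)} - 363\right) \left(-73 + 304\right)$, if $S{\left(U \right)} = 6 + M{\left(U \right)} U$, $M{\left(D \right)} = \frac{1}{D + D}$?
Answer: $- \frac{164703}{2} \approx -82352.0$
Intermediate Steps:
$M{\left(D \right)} = \frac{1}{2 D}$
$S{\left(U \right)} = \frac{13}{2}$ ($S{\left(U \right)} = 6 + \frac{1}{2 U} U = 6 + \frac{1}{2} = \frac{13}{2}$)
$\left(S{\left(4 \right)} - 363\right) \left(-73 + 304\right) = \left(\frac{13}{2} - 363\right) \left(-73 + 304\right) = \left(- \frac{713}{2}\right) 231 = - \frac{164703}{2}$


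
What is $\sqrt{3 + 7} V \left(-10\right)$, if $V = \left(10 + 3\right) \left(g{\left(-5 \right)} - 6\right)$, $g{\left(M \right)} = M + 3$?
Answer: $1040 \sqrt{10} \approx 3288.8$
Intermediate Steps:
$g{\left(M \right)} = 3 + M$
$V = -104$ ($V = \left(10 + 3\right) \left(\left(3 - 5\right) - 6\right) = 13 \left(-2 - 6\right) = 13 \left(-8\right) = -104$)
$\sqrt{3 + 7} V \left(-10\right) = \sqrt{3 + 7} \left(-104\right) \left(-10\right) = \sqrt{10} \left(-104\right) \left(-10\right) = - 104 \sqrt{10} \left(-10\right) = 1040 \sqrt{10}$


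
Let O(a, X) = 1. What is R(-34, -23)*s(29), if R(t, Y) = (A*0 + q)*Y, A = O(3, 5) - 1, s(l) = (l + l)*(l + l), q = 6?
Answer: -464232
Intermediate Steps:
s(l) = 4*l² (s(l) = (2*l)*(2*l) = 4*l²)
A = 0 (A = 1 - 1 = 0)
R(t, Y) = 6*Y (R(t, Y) = (0*0 + 6)*Y = (0 + 6)*Y = 6*Y)
R(-34, -23)*s(29) = (6*(-23))*(4*29²) = -552*841 = -138*3364 = -464232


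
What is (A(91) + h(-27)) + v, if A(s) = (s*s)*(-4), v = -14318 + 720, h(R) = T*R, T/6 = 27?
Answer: -51096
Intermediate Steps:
T = 162 (T = 6*27 = 162)
h(R) = 162*R
v = -13598
A(s) = -4*s² (A(s) = s²*(-4) = -4*s²)
(A(91) + h(-27)) + v = (-4*91² + 162*(-27)) - 13598 = (-4*8281 - 4374) - 13598 = (-33124 - 4374) - 13598 = -37498 - 13598 = -51096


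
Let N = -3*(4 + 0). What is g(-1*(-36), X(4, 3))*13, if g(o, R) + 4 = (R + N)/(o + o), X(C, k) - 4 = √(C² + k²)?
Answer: -1261/24 ≈ -52.542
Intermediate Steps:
X(C, k) = 4 + √(C² + k²)
N = -12 (N = -3*4 = -12)
g(o, R) = -4 + (-12 + R)/(2*o) (g(o, R) = -4 + (R - 12)/(o + o) = -4 + (-12 + R)/((2*o)) = -4 + (-12 + R)*(1/(2*o)) = -4 + (-12 + R)/(2*o))
g(-1*(-36), X(4, 3))*13 = ((-12 + (4 + √(4² + 3²)) - (-8)*(-36))/(2*((-1*(-36)))))*13 = ((½)*(-12 + (4 + √(16 + 9)) - 8*36)/36)*13 = ((½)*(1/36)*(-12 + (4 + √25) - 288))*13 = ((½)*(1/36)*(-12 + (4 + 5) - 288))*13 = ((½)*(1/36)*(-12 + 9 - 288))*13 = ((½)*(1/36)*(-291))*13 = -97/24*13 = -1261/24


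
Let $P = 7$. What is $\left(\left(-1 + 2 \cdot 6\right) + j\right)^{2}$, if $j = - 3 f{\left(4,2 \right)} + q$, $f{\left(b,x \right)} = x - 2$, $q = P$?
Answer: $324$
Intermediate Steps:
$q = 7$
$f{\left(b,x \right)} = -2 + x$
$j = 7$ ($j = - 3 \left(-2 + 2\right) + 7 = \left(-3\right) 0 + 7 = 0 + 7 = 7$)
$\left(\left(-1 + 2 \cdot 6\right) + j\right)^{2} = \left(\left(-1 + 2 \cdot 6\right) + 7\right)^{2} = \left(\left(-1 + 12\right) + 7\right)^{2} = \left(11 + 7\right)^{2} = 18^{2} = 324$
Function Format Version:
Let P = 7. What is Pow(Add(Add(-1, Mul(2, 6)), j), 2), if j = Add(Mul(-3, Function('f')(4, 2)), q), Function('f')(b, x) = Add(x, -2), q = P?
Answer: 324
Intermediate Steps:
q = 7
Function('f')(b, x) = Add(-2, x)
j = 7 (j = Add(Mul(-3, Add(-2, 2)), 7) = Add(Mul(-3, 0), 7) = Add(0, 7) = 7)
Pow(Add(Add(-1, Mul(2, 6)), j), 2) = Pow(Add(Add(-1, Mul(2, 6)), 7), 2) = Pow(Add(Add(-1, 12), 7), 2) = Pow(Add(11, 7), 2) = Pow(18, 2) = 324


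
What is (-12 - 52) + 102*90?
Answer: 9116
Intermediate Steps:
(-12 - 52) + 102*90 = -64 + 9180 = 9116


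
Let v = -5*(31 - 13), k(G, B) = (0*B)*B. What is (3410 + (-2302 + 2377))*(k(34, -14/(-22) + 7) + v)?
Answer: -313650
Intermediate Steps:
k(G, B) = 0 (k(G, B) = 0*B = 0)
v = -90 (v = -5*18 = -90)
(3410 + (-2302 + 2377))*(k(34, -14/(-22) + 7) + v) = (3410 + (-2302 + 2377))*(0 - 90) = (3410 + 75)*(-90) = 3485*(-90) = -313650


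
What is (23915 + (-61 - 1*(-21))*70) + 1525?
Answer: 22640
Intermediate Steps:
(23915 + (-61 - 1*(-21))*70) + 1525 = (23915 + (-61 + 21)*70) + 1525 = (23915 - 40*70) + 1525 = (23915 - 2800) + 1525 = 21115 + 1525 = 22640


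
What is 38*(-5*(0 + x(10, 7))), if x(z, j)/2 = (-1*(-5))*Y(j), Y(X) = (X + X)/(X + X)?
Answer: -1900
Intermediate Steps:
Y(X) = 1 (Y(X) = (2*X)/((2*X)) = (2*X)*(1/(2*X)) = 1)
x(z, j) = 10 (x(z, j) = 2*(-1*(-5)*1) = 2*(5*1) = 2*5 = 10)
38*(-5*(0 + x(10, 7))) = 38*(-5*(0 + 10)) = 38*(-5*10) = 38*(-50) = -1900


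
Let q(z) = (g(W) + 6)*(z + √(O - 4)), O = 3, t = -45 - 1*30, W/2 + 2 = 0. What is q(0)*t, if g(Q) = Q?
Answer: -150*I ≈ -150.0*I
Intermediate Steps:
W = -4 (W = -4 + 2*0 = -4 + 0 = -4)
t = -75 (t = -45 - 30 = -75)
q(z) = 2*I + 2*z (q(z) = (-4 + 6)*(z + √(3 - 4)) = 2*(z + √(-1)) = 2*(z + I) = 2*(I + z) = 2*I + 2*z)
q(0)*t = (2*I + 2*0)*(-75) = (2*I + 0)*(-75) = (2*I)*(-75) = -150*I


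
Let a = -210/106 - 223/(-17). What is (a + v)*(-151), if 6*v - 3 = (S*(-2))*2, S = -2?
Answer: -10587365/5406 ≈ -1958.4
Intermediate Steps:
a = 10034/901 (a = -210*1/106 - 223*(-1/17) = -105/53 + 223/17 = 10034/901 ≈ 11.137)
v = 11/6 (v = 1/2 + (-2*(-2)*2)/6 = 1/2 + (4*2)/6 = 1/2 + (1/6)*8 = 1/2 + 4/3 = 11/6 ≈ 1.8333)
(a + v)*(-151) = (10034/901 + 11/6)*(-151) = (70115/5406)*(-151) = -10587365/5406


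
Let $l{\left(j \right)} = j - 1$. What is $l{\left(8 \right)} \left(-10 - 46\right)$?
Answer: $-392$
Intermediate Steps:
$l{\left(j \right)} = -1 + j$ ($l{\left(j \right)} = j - 1 = -1 + j$)
$l{\left(8 \right)} \left(-10 - 46\right) = \left(-1 + 8\right) \left(-10 - 46\right) = 7 \left(-56\right) = -392$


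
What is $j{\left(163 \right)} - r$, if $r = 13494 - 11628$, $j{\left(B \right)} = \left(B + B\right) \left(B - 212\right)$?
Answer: $-17840$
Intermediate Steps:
$j{\left(B \right)} = 2 B \left(-212 + B\right)$
$r = 1866$
$j{\left(163 \right)} - r = 2 \cdot 163 \left(-212 + 163\right) - 1866 = 2 \cdot 163 \left(-49\right) - 1866 = -15974 - 1866 = -17840$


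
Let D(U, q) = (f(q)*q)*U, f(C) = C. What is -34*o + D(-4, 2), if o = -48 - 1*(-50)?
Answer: -84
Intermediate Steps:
D(U, q) = U*q² (D(U, q) = (q*q)*U = q²*U = U*q²)
o = 2 (o = -48 + 50 = 2)
-34*o + D(-4, 2) = -34*2 - 4*2² = -68 - 4*4 = -68 - 16 = -84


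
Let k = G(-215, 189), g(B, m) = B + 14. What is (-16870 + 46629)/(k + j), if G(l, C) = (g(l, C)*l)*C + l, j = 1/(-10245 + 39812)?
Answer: 879884353/241486107141 ≈ 0.0036436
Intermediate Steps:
j = 1/29567 ≈ 3.3822e-5
g(B, m) = 14 + B
G(l, C) = l + C*l*(14 + l) (G(l, C) = ((14 + l)*l)*C + l = (l*(14 + l))*C + l = C*l*(14 + l) + l = l + C*l*(14 + l))
k = 8167420 (k = -215*(1 + 189*(14 - 215)) = -215*(1 + 189*(-201)) = -215*(1 - 37989) = -215*(-37988) = 8167420)
(-16870 + 46629)/(k + j) = (-16870 + 46629)/(8167420 + 1/29567) = 29759/(241486107141/29567) = 29759*(29567/241486107141) = 879884353/241486107141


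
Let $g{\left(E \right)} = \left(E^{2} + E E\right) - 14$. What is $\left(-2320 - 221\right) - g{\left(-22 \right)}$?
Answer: $-3495$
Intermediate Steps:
$g{\left(E \right)} = -14 + 2 E^{2}$ ($g{\left(E \right)} = \left(E^{2} + E^{2}\right) - 14 = 2 E^{2} - 14 = -14 + 2 E^{2}$)
$\left(-2320 - 221\right) - g{\left(-22 \right)} = \left(-2320 - 221\right) - \left(-14 + 2 \left(-22\right)^{2}\right) = \left(-2320 - 221\right) - \left(-14 + 2 \cdot 484\right) = -2541 - \left(-14 + 968\right) = -2541 - 954 = -3495$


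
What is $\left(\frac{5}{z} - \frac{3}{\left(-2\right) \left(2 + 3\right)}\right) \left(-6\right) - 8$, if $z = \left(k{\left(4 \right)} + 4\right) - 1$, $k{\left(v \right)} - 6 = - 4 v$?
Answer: $- \frac{193}{35} \approx -5.5143$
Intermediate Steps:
$k{\left(v \right)} = 6 - 4 v$
$z = -7$ ($z = \left(\left(6 - 16\right) + 4\right) - 1 = \left(-10 + 4\right) - 1 = -6 - 1 = -7$)
$\left(\frac{5}{z} - \frac{3}{\left(-2\right) \left(2 + 3\right)}\right) \left(-6\right) - 8 = \left(\frac{5}{-7} - \frac{3}{\left(-2\right) \left(2 + 3\right)}\right) \left(-6\right) - 8 = \left(5 \left(- \frac{1}{7}\right) - \frac{3}{\left(-2\right) 5}\right) \left(-6\right) - 8 = \left(- \frac{5}{7} - \frac{3}{-10}\right) \left(-6\right) - 8 = \left(- \frac{5}{7} - - \frac{3}{10}\right) \left(-6\right) - 8 = \left(- \frac{5}{7} + \frac{3}{10}\right) \left(-6\right) - 8 = \left(- \frac{29}{70}\right) \left(-6\right) - 8 = \frac{87}{35} - 8 = - \frac{193}{35}$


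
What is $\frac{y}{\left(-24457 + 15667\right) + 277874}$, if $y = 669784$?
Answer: $\frac{167446}{67271} \approx 2.4891$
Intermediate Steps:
$\frac{y}{\left(-24457 + 15667\right) + 277874} = \frac{669784}{\left(-24457 + 15667\right) + 277874} = \frac{669784}{-8790 + 277874} = \frac{669784}{269084} = 669784 \cdot \frac{1}{269084} = \frac{167446}{67271}$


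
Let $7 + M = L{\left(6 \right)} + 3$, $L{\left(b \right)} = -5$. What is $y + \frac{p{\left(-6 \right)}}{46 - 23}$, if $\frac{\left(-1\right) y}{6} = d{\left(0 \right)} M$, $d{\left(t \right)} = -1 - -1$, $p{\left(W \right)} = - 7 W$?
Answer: $\frac{42}{23} \approx 1.8261$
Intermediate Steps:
$d{\left(t \right)} = 0$ ($d{\left(t \right)} = -1 + 1 = 0$)
$M = -9$ ($M = -7 + \left(-5 + 3\right) = -7 - 2 = -9$)
$y = 0$ ($y = - 6 \cdot 0 \left(-9\right) = \left(-6\right) 0 = 0$)
$y + \frac{p{\left(-6 \right)}}{46 - 23} = 0 + \frac{\left(-7\right) \left(-6\right)}{46 - 23} = 0 + \frac{42}{23} = \frac{42}{23}$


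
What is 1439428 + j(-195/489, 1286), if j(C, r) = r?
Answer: 1440714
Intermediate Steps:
1439428 + j(-195/489, 1286) = 1439428 + 1286 = 1440714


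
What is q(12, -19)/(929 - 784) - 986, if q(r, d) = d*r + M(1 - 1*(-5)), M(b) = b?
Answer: -143192/145 ≈ -987.53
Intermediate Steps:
q(r, d) = 6 + d*r (q(r, d) = d*r + (1 - 1*(-5)) = d*r + (1 + 5) = d*r + 6 = 6 + d*r)
q(12, -19)/(929 - 784) - 986 = (6 - 19*12)/(929 - 784) - 986 = (6 - 228)/145 - 986 = (1/145)*(-222) - 986 = -222/145 - 986 = -143192/145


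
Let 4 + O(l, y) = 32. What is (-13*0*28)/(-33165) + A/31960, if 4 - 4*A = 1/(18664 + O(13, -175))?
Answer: 74767/2389585280 ≈ 3.1289e-5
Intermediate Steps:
O(l, y) = 28 (O(l, y) = -4 + 32 = 28)
A = 74767/74768 (A = 1 - 1/(4*(18664 + 28)) = 1 - ¼/18692 = 1 - ¼*1/18692 = 1 - 1/74768 = 74767/74768 ≈ 0.99999)
(-13*0*28)/(-33165) + A/31960 = (-13*0*28)/(-33165) + (74767/74768)/31960 = (0*28)*(-1/33165) + (74767/74768)*(1/31960) = 0*(-1/33165) + 74767/2389585280 = 0 + 74767/2389585280 = 74767/2389585280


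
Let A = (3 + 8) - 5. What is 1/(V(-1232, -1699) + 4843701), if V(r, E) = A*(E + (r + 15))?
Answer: 1/4826205 ≈ 2.0720e-7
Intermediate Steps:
A = 6 (A = 11 - 5 = 6)
V(r, E) = 90 + 6*E + 6*r (V(r, E) = 6*(E + (r + 15)) = 6*(E + (15 + r)) = 6*(15 + E + r) = 90 + 6*E + 6*r)
1/(V(-1232, -1699) + 4843701) = 1/((90 + 6*(-1699) + 6*(-1232)) + 4843701) = 1/((90 - 10194 - 7392) + 4843701) = 1/(-17496 + 4843701) = 1/4826205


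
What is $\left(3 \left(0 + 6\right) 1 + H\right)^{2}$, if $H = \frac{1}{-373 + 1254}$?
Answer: $\frac{251507881}{776161} \approx 324.04$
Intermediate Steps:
$H = \frac{1}{881} \approx 0.0011351$
$\left(3 \left(0 + 6\right) 1 + H\right)^{2} = \left(3 \left(0 + 6\right) 1 + \frac{1}{881}\right)^{2} = \left(3 \cdot 6 \cdot 1 + \frac{1}{881}\right)^{2} = \left(18 \cdot 1 + \frac{1}{881}\right)^{2} = \left(18 + \frac{1}{881}\right)^{2} = \left(\frac{15859}{881}\right)^{2} = \frac{251507881}{776161}$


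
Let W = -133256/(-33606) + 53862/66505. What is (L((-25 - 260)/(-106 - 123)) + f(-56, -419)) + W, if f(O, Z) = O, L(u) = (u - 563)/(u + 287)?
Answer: -41726034040093/784711189980 ≈ -53.174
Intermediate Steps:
L(u) = (-563 + u)/(287 + u)
W = 113534858/23776245 (W = -133256*(-1/33606) + 53862*(1/66505) = 66628/16803 + 1146/1415 = 113534858/23776245 ≈ 4.7751)
(L((-25 - 260)/(-106 - 123)) + f(-56, -419)) + W = ((-563 + (-25 - 260)/(-106 - 123))/(287 + (-25 - 260)/(-106 - 123)) - 56) + 113534858/23776245 = ((-563 - 285/(-229))/(287 - 285/(-229)) - 56) + 113534858/23776245 = ((-563 - 285*(-1/229))/(287 - 285*(-1/229)) - 56) + 113534858/23776245 = ((-563 + 285/229)/(287 + 285/229) - 56) + 113534858/23776245 = (-128642/229/(66008/229) - 56) + 113534858/23776245 = ((229/66008)*(-128642/229) - 56) + 113534858/23776245 = (-64321/33004 - 56) + 113534858/23776245 = -1912545/33004 + 113534858/23776245 = -41726034040093/784711189980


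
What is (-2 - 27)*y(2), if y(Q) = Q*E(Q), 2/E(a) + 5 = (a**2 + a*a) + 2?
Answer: -116/5 ≈ -23.200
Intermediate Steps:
E(a) = 2/(-3 + 2*a**2) (E(a) = 2/(-5 + ((a**2 + a*a) + 2)) = 2/(-5 + ((a**2 + a**2) + 2)) = 2/(-5 + (2*a**2 + 2)) = 2/(-5 + (2 + 2*a**2)) = 2/(-3 + 2*a**2))
y(Q) = 2*Q/(-3 + 2*Q**2) (y(Q) = Q*(2/(-3 + 2*Q**2)) = 2*Q/(-3 + 2*Q**2))
(-2 - 27)*y(2) = (-2 - 27)*(2*2/(-3 + 2*2**2)) = -58*2/(-3 + 2*4) = -58*2/(-3 + 8) = -58*2/5 = -29*4/5 = -116/5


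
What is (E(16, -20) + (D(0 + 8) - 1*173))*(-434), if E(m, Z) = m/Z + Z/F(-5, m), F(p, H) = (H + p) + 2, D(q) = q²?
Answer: 3140858/65 ≈ 48321.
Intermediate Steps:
F(p, H) = 2 + H + p
E(m, Z) = Z/(-3 + m) + m/Z (E(m, Z) = m/Z + Z/(2 + m - 5) = m/Z + Z/(-3 + m) = Z/(-3 + m) + m/Z)
(E(16, -20) + (D(0 + 8) - 1*173))*(-434) = (((-20)² + 16*(-3 + 16))/((-20)*(-3 + 16)) + ((0 + 8)² - 1*173))*(-434) = (-1/20*(400 + 16*13)/13 + (8² - 173))*(-434) = (-1/20*1/13*(400 + 208) + (64 - 173))*(-434) = (-1/20*1/13*608 - 109)*(-434) = (-152/65 - 109)*(-434) = -7237/65*(-434) = 3140858/65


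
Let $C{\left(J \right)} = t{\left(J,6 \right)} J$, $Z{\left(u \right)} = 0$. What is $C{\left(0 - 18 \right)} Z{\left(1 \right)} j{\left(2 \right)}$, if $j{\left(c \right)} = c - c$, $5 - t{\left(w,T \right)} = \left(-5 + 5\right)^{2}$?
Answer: $0$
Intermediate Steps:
$t{\left(w,T \right)} = 5$ ($t{\left(w,T \right)} = 5 - \left(-5 + 5\right)^{2} = 5 - 0^{2} = 5 - 0 = 5 + 0 = 5$)
$C{\left(J \right)} = 5 J$
$j{\left(c \right)} = 0$
$C{\left(0 - 18 \right)} Z{\left(1 \right)} j{\left(2 \right)} = 5 \left(0 - 18\right) 0 \cdot 0 = 5 \left(-18\right) 0 \cdot 0 = \left(-90\right) 0 \cdot 0 = 0 \cdot 0 = 0$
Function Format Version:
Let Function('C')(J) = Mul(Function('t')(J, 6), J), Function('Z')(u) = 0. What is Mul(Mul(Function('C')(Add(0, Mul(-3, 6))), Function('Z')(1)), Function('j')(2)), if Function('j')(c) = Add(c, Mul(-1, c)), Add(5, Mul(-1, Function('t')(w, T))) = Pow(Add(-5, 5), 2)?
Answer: 0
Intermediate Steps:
Function('t')(w, T) = 5 (Function('t')(w, T) = Add(5, Mul(-1, Pow(Add(-5, 5), 2))) = Add(5, Mul(-1, Pow(0, 2))) = Add(5, Mul(-1, 0)) = Add(5, 0) = 5)
Function('C')(J) = Mul(5, J)
Function('j')(c) = 0
Mul(Mul(Function('C')(Add(0, Mul(-3, 6))), Function('Z')(1)), Function('j')(2)) = Mul(Mul(Mul(5, Add(0, Mul(-3, 6))), 0), 0) = Mul(Mul(Mul(5, Add(0, -18)), 0), 0) = Mul(Mul(Mul(5, -18), 0), 0) = Mul(Mul(-90, 0), 0) = Mul(0, 0) = 0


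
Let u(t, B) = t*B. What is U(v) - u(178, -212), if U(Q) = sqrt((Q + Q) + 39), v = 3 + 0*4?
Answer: 37736 + 3*sqrt(5) ≈ 37743.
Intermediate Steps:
u(t, B) = B*t
v = 3 (v = 3 + 0 = 3)
U(Q) = sqrt(39 + 2*Q) (U(Q) = sqrt(2*Q + 39) = sqrt(39 + 2*Q))
U(v) - u(178, -212) = sqrt(39 + 2*3) - (-212)*178 = sqrt(39 + 6) - 1*(-37736) = sqrt(45) + 37736 = 3*sqrt(5) + 37736 = 37736 + 3*sqrt(5)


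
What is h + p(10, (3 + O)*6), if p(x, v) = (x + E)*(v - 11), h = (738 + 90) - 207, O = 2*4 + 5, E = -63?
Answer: -3884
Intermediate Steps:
O = 13 (O = 8 + 5 = 13)
h = 621 (h = 828 - 207 = 621)
p(x, v) = (-63 + x)*(-11 + v) (p(x, v) = (x - 63)*(v - 11) = (-63 + x)*(-11 + v))
h + p(10, (3 + O)*6) = 621 + (693 - 63*(3 + 13)*6 - 11*10 + ((3 + 13)*6)*10) = 621 + (693 - 1008*6 - 110 + (16*6)*10) = 621 + (693 - 63*96 - 110 + 96*10) = 621 + (693 - 6048 - 110 + 960) = 621 - 4505 = -3884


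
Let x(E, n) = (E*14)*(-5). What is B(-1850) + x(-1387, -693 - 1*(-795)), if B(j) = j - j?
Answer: 97090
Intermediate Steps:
B(j) = 0
x(E, n) = -70*E (x(E, n) = (14*E)*(-5) = -70*E)
B(-1850) + x(-1387, -693 - 1*(-795)) = 0 - 70*(-1387) = 0 + 97090 = 97090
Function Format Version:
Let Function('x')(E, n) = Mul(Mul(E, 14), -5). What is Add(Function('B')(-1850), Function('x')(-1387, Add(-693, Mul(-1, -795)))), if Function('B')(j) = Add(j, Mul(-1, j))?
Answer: 97090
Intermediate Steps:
Function('B')(j) = 0
Function('x')(E, n) = Mul(-70, E) (Function('x')(E, n) = Mul(Mul(14, E), -5) = Mul(-70, E))
Add(Function('B')(-1850), Function('x')(-1387, Add(-693, Mul(-1, -795)))) = Add(0, Mul(-70, -1387)) = Add(0, 97090) = 97090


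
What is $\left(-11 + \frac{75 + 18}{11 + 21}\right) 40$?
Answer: $- \frac{1295}{4} \approx -323.75$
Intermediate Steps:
$\left(-11 + \frac{75 + 18}{11 + 21}\right) 40 = \left(-11 + \frac{93}{32}\right) 40 = \left(- \frac{259}{32}\right) 40 = - \frac{1295}{4}$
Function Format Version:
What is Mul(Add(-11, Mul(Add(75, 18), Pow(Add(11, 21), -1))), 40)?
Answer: Rational(-1295, 4) ≈ -323.75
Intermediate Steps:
Mul(Add(-11, Mul(Add(75, 18), Pow(Add(11, 21), -1))), 40) = Mul(Add(-11, Mul(93, Pow(32, -1))), 40) = Mul(Add(-11, Mul(93, Rational(1, 32))), 40) = Mul(Add(-11, Rational(93, 32)), 40) = Mul(Rational(-259, 32), 40) = Rational(-1295, 4)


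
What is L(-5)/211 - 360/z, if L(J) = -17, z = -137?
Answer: 73631/28907 ≈ 2.5472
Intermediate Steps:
L(-5)/211 - 360/z = -17/211 - 360/(-137) = -17*1/211 - 360*(-1/137) = -17/211 + 360/137 = 73631/28907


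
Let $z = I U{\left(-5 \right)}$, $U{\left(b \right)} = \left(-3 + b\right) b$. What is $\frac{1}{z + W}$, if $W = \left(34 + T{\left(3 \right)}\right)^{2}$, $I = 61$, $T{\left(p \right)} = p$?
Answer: $\frac{1}{3809} \approx 0.00026254$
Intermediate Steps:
$U{\left(b \right)} = b \left(-3 + b\right)$
$W = 1369$ ($W = \left(34 + 3\right)^{2} = 37^{2} = 1369$)
$z = 2440$ ($z = 61 \left(- 5 \left(-3 - 5\right)\right) = 61 \left(\left(-5\right) \left(-8\right)\right) = 61 \cdot 40 = 2440$)
$\frac{1}{z + W} = \frac{1}{2440 + 1369} = \frac{1}{3809}$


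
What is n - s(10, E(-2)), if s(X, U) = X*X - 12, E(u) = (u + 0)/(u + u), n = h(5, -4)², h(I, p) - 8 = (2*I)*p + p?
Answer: 1208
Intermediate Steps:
h(I, p) = 8 + p + 2*I*p (h(I, p) = 8 + ((2*I)*p + p) = 8 + (2*I*p + p) = 8 + (p + 2*I*p) = 8 + p + 2*I*p)
n = 1296 (n = (8 - 4 + 2*5*(-4))² = (8 - 4 - 40)² = (-36)² = 1296)
E(u) = ½ (E(u) = u/((2*u)) = u*(1/(2*u)) = ½)
s(X, U) = -12 + X² (s(X, U) = X² - 12 = -12 + X²)
n - s(10, E(-2)) = 1296 - (-12 + 10²) = 1296 - (-12 + 100) = 1296 - 1*88 = 1296 - 88 = 1208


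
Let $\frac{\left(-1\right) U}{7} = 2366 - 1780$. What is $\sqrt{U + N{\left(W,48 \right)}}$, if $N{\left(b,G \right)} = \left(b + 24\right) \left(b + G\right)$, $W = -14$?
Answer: $3 i \sqrt{418} \approx 61.335 i$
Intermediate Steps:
$N{\left(b,G \right)} = \left(24 + b\right) \left(G + b\right)$
$U = -4102$ ($U = - 7 \left(2366 - 1780\right) = \left(-7\right) 586 = -4102$)
$\sqrt{U + N{\left(W,48 \right)}} = \sqrt{-4102 + \left(\left(-14\right)^{2} + 24 \cdot 48 + 24 \left(-14\right) + 48 \left(-14\right)\right)} = \sqrt{-4102 + \left(196 + 1152 - 336 - 672\right)} = \sqrt{-4102 + 340} = \sqrt{-3762} = 3 i \sqrt{418}$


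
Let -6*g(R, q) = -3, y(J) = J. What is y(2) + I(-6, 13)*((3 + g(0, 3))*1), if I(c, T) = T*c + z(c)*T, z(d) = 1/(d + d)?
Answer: -6595/24 ≈ -274.79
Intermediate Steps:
z(d) = 1/(2*d)
g(R, q) = 1/2 (g(R, q) = -1/6*(-3) = 1/2)
I(c, T) = T*c + T/(2*c) (I(c, T) = T*c + (1/(2*c))*T = T*c + T/(2*c))
y(2) + I(-6, 13)*((3 + g(0, 3))*1) = 2 + (13*(-6) + (1/2)*13/(-6))*((3 + 1/2)*1) = 2 + (-78 + (1/2)*13*(-1/6))*((7/2)*1) = 2 + (-78 - 13/12)*(7/2) = 2 - 949/12*7/2 = 2 - 6643/24 = -6595/24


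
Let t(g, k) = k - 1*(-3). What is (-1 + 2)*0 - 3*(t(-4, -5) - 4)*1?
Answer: 18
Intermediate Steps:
t(g, k) = 3 + k (t(g, k) = k + 3 = 3 + k)
(-1 + 2)*0 - 3*(t(-4, -5) - 4)*1 = (-1 + 2)*0 - 3*((3 - 5) - 4)*1 = 1*0 - 3*(-2 - 4)*1 = 0 - 3*(-6)*1 = 0 + 18*1 = 0 + 18 = 18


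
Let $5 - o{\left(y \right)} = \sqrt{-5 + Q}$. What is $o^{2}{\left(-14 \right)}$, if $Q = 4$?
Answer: $\left(5 - i\right)^{2} \approx 24.0 - 10.0 i$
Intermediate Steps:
$o{\left(y \right)} = 5 - i$ ($o{\left(y \right)} = 5 - \sqrt{-5 + 4} = 5 - \sqrt{-1} = 5 - i$)
$o^{2}{\left(-14 \right)} = \left(5 - i\right)^{2}$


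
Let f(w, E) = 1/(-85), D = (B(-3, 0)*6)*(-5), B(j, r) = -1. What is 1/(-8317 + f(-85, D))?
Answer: -85/706946 ≈ -0.00012024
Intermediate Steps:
D = 30 (D = -1*6*(-5) = -6*(-5) = 30)
f(w, E) = -1/85
1/(-8317 + f(-85, D)) = 1/(-8317 - 1/85) = 1/(-706946/85) = -85/706946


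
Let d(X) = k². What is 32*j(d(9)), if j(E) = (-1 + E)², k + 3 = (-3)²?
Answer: 39200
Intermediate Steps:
k = 6 (k = -3 + (-3)² = -3 + 9 = 6)
d(X) = 36 (d(X) = 6² = 36)
32*j(d(9)) = 32*(-1 + 36)² = 32*35² = 32*1225 = 39200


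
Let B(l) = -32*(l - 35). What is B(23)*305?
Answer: 117120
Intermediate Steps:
B(l) = 1120 - 32*l (B(l) = -32*(-35 + l) = 1120 - 32*l)
B(23)*305 = (1120 - 32*23)*305 = (1120 - 736)*305 = 384*305 = 117120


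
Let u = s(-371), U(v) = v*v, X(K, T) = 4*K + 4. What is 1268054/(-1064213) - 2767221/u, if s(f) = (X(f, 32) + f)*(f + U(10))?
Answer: -41160862961/6135995279 ≈ -6.7081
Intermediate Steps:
X(K, T) = 4 + 4*K
U(v) = v**2
s(f) = (4 + 5*f)*(100 + f) (s(f) = ((4 + 4*f) + f)*(f + 10**2) = (4 + 5*f)*(f + 100) = (4 + 5*f)*(100 + f))
u = 501621 (u = 400 + 5*(-371)**2 + 504*(-371) = 400 + 5*137641 - 186984 = 400 + 688205 - 186984 = 501621)
1268054/(-1064213) - 2767221/u = 1268054/(-1064213) - 2767221/501621 = 1268054*(-1/1064213) - 2767221*1/501621 = -43726/36697 - 922407/167207 = -41160862961/6135995279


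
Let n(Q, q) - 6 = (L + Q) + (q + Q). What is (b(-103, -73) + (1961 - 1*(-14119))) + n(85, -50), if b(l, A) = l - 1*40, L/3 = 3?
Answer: 16072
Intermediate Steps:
L = 9 (L = 3*3 = 9)
b(l, A) = -40 + l (b(l, A) = l - 40 = -40 + l)
n(Q, q) = 15 + q + 2*Q (n(Q, q) = 6 + ((9 + Q) + (q + Q)) = 6 + ((9 + Q) + (Q + q)) = 6 + (9 + q + 2*Q) = 15 + q + 2*Q)
(b(-103, -73) + (1961 - 1*(-14119))) + n(85, -50) = ((-40 - 103) + (1961 - 1*(-14119))) + (15 - 50 + 2*85) = (-143 + (1961 + 14119)) + (15 - 50 + 170) = (-143 + 16080) + 135 = 15937 + 135 = 16072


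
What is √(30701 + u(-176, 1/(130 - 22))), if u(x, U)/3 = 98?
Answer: √30995 ≈ 176.05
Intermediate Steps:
u(x, U) = 294 (u(x, U) = 3*98 = 294)
√(30701 + u(-176, 1/(130 - 22))) = √(30701 + 294) = √30995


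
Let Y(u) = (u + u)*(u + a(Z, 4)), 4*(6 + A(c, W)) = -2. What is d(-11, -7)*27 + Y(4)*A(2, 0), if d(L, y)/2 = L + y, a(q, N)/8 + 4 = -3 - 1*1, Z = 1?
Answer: 2148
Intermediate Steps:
A(c, W) = -13/2 (A(c, W) = -6 + (¼)*(-2) = -6 - ½ = -13/2)
a(q, N) = -64 (a(q, N) = -32 + 8*(-3 - 1*1) = -32 + 8*(-3 - 1) = -32 + 8*(-4) = -32 - 32 = -64)
Y(u) = 2*u*(-64 + u) (Y(u) = (u + u)*(u - 64) = (2*u)*(-64 + u) = 2*u*(-64 + u))
d(L, y) = 2*L + 2*y (d(L, y) = 2*(L + y) = 2*L + 2*y)
d(-11, -7)*27 + Y(4)*A(2, 0) = (2*(-11) + 2*(-7))*27 + (2*4*(-64 + 4))*(-13/2) = (-22 - 14)*27 + (2*4*(-60))*(-13/2) = -36*27 - 480*(-13/2) = -972 + 3120 = 2148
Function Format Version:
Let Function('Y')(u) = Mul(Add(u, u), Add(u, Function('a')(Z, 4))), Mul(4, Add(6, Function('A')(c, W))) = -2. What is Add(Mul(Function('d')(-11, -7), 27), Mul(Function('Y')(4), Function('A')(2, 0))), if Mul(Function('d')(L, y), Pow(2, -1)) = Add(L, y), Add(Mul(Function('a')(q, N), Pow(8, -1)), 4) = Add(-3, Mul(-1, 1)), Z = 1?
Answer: 2148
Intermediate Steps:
Function('A')(c, W) = Rational(-13, 2) (Function('A')(c, W) = Add(-6, Mul(Rational(1, 4), -2)) = Add(-6, Rational(-1, 2)) = Rational(-13, 2))
Function('a')(q, N) = -64 (Function('a')(q, N) = Add(-32, Mul(8, Add(-3, Mul(-1, 1)))) = Add(-32, Mul(8, Add(-3, -1))) = Add(-32, Mul(8, -4)) = Add(-32, -32) = -64)
Function('Y')(u) = Mul(2, u, Add(-64, u)) (Function('Y')(u) = Mul(Add(u, u), Add(u, -64)) = Mul(Mul(2, u), Add(-64, u)) = Mul(2, u, Add(-64, u)))
Function('d')(L, y) = Add(Mul(2, L), Mul(2, y)) (Function('d')(L, y) = Mul(2, Add(L, y)) = Add(Mul(2, L), Mul(2, y)))
Add(Mul(Function('d')(-11, -7), 27), Mul(Function('Y')(4), Function('A')(2, 0))) = Add(Mul(Add(Mul(2, -11), Mul(2, -7)), 27), Mul(Mul(2, 4, Add(-64, 4)), Rational(-13, 2))) = Add(Mul(Add(-22, -14), 27), Mul(Mul(2, 4, -60), Rational(-13, 2))) = Add(Mul(-36, 27), Mul(-480, Rational(-13, 2))) = Add(-972, 3120) = 2148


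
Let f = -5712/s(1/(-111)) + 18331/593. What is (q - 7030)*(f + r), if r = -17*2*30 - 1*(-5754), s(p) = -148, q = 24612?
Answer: 1853032824590/21941 ≈ 8.4455e+7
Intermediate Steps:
f = 1525051/21941 (f = -5712/(-148) + 18331/593 = -5712*(-1/148) + 18331*(1/593) = 1428/37 + 18331/593 = 1525051/21941 ≈ 69.507)
r = 4734 (r = -34*30 + 5754 = -1020 + 5754 = 4734)
(q - 7030)*(f + r) = (24612 - 7030)*(1525051/21941 + 4734) = 17582*(105393745/21941) = 1853032824590/21941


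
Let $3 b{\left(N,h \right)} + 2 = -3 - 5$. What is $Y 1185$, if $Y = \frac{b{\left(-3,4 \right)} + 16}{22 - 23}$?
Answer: $-15010$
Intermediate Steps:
$b{\left(N,h \right)} = - \frac{10}{3}$ ($b{\left(N,h \right)} = - \frac{2}{3} + \frac{-3 - 5}{3} = - \frac{2}{3} + \frac{1}{3} \left(-8\right) = - \frac{2}{3} - \frac{8}{3} = - \frac{10}{3}$)
$Y = - \frac{38}{3}$ ($Y = \frac{- \frac{10}{3} + 16}{22 - 23} = \frac{38}{3 \left(-1\right)} = \frac{38}{3} \left(-1\right) = - \frac{38}{3} \approx -12.667$)
$Y 1185 = \left(- \frac{38}{3}\right) 1185 = -15010$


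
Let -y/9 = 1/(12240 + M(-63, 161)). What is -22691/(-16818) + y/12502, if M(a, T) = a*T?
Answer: 16524523672/12247565547 ≈ 1.3492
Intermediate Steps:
M(a, T) = T*a
y = -1/233 (y = -9/(12240 + 161*(-63)) = -9/(12240 - 10143) = -9/2097 = -9*1/2097 = -1/233 ≈ -0.0042918)
-22691/(-16818) + y/12502 = -22691/(-16818) - 1/233/12502 = -22691*(-1/16818) - 1/233*1/12502 = 22691/16818 - 1/2912966 = 16524523672/12247565547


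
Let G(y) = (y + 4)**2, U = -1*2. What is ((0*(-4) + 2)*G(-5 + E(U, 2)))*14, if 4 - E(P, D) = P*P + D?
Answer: 252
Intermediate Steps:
U = -2
E(P, D) = 4 - D - P**2 (E(P, D) = 4 - (P*P + D) = 4 - (P**2 + D) = 4 - (D + P**2) = 4 + (-D - P**2) = 4 - D - P**2)
G(y) = (4 + y)**2
((0*(-4) + 2)*G(-5 + E(U, 2)))*14 = ((0*(-4) + 2)*(4 + (-5 + (4 - 1*2 - 1*(-2)**2)))**2)*14 = ((0 + 2)*(4 + (-5 + (4 - 2 - 1*4)))**2)*14 = (2*(4 + (-5 + (4 - 2 - 4)))**2)*14 = (2*(4 + (-5 - 2))**2)*14 = (2*(4 - 7)**2)*14 = (2*(-3)**2)*14 = (2*9)*14 = 18*14 = 252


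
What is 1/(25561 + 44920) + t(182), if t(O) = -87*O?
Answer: -1115996153/70481 ≈ -15834.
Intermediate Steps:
1/(25561 + 44920) + t(182) = 1/(25561 + 44920) - 87*182 = 1/70481 - 15834 = -1115996153/70481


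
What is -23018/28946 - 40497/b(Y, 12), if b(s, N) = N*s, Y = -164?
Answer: 4581003/231568 ≈ 19.783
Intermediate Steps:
-23018/28946 - 40497/b(Y, 12) = -23018/28946 - 40497/(12*(-164)) = -23018*1/28946 - 40497/(-1968) = -11509/14473 - 40497*(-1/1968) = -11509/14473 + 13499/656 = 4581003/231568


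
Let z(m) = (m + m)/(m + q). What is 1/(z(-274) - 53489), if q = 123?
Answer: -151/8076291 ≈ -1.8697e-5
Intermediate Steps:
z(m) = 2*m/(123 + m) (z(m) = (m + m)/(m + 123) = (2*m)/(123 + m) = 2*m/(123 + m))
1/(z(-274) - 53489) = 1/(2*(-274)/(123 - 274) - 53489) = 1/(2*(-274)/(-151) - 53489) = 1/(2*(-274)*(-1/151) - 53489) = 1/(548/151 - 53489) = 1/(-8076291/151) = -151/8076291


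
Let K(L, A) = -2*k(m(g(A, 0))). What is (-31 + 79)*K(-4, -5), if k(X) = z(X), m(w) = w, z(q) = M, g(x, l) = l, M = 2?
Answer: -192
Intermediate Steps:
z(q) = 2
k(X) = 2
K(L, A) = -4 (K(L, A) = -2*2 = -4)
(-31 + 79)*K(-4, -5) = (-31 + 79)*(-4) = 48*(-4) = -192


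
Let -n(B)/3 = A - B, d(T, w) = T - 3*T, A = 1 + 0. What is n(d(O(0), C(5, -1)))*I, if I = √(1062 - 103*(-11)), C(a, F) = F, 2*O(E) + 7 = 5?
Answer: 3*√2195 ≈ 140.55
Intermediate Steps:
O(E) = -1 (O(E) = -7/2 + (½)*5 = -7/2 + 5/2 = -1)
A = 1
d(T, w) = -2*T
I = √2195 (I = √(1062 + 1133) = √2195 ≈ 46.851)
n(B) = -3 + 3*B (n(B) = -3*(1 - B) = -3 + 3*B)
n(d(O(0), C(5, -1)))*I = (-3 + 3*(-2*(-1)))*√2195 = (-3 + 3*2)*√2195 = (-3 + 6)*√2195 = 3*√2195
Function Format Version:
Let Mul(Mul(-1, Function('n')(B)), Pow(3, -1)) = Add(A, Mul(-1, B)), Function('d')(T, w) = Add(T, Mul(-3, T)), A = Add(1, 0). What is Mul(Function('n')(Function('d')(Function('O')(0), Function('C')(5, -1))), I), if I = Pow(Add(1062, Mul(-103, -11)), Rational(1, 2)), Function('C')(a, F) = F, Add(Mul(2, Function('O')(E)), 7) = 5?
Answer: Mul(3, Pow(2195, Rational(1, 2))) ≈ 140.55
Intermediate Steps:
Function('O')(E) = -1 (Function('O')(E) = Add(Rational(-7, 2), Mul(Rational(1, 2), 5)) = Add(Rational(-7, 2), Rational(5, 2)) = -1)
A = 1
Function('d')(T, w) = Mul(-2, T)
I = Pow(2195, Rational(1, 2)) (I = Pow(Add(1062, 1133), Rational(1, 2)) = Pow(2195, Rational(1, 2)) ≈ 46.851)
Function('n')(B) = Add(-3, Mul(3, B)) (Function('n')(B) = Mul(-3, Add(1, Mul(-1, B))) = Add(-3, Mul(3, B)))
Mul(Function('n')(Function('d')(Function('O')(0), Function('C')(5, -1))), I) = Mul(Add(-3, Mul(3, Mul(-2, -1))), Pow(2195, Rational(1, 2))) = Mul(Add(-3, Mul(3, 2)), Pow(2195, Rational(1, 2))) = Mul(Add(-3, 6), Pow(2195, Rational(1, 2))) = Mul(3, Pow(2195, Rational(1, 2)))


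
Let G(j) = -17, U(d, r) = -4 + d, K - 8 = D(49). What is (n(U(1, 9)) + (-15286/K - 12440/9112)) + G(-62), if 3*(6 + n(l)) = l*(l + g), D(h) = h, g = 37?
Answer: -21200000/64923 ≈ -326.54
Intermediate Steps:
K = 57 (K = 8 + 49 = 57)
n(l) = -6 + l*(37 + l)/3 (n(l) = -6 + (l*(l + 37))/3 = -6 + (l*(37 + l))/3 = -6 + l*(37 + l)/3)
(n(U(1, 9)) + (-15286/K - 12440/9112)) + G(-62) = ((-6 + (-4 + 1)²/3 + 37*(-4 + 1)/3) + (-15286/57 - 12440/9112)) - 17 = ((-6 + (⅓)*(-3)² + (37/3)*(-3)) + (-15286*1/57 - 12440*1/9112)) - 17 = ((-6 + (⅓)*9 - 37) + (-15286/57 - 1555/1139)) - 17 = ((-6 + 3 - 37) - 17499389/64923) - 17 = (-40 - 17499389/64923) - 17 = -20096309/64923 - 17 = -21200000/64923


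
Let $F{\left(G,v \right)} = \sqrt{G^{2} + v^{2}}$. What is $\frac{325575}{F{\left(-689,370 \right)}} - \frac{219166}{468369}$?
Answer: $- \frac{219166}{468369} + \frac{325575 \sqrt{611621}}{611621} \approx 415.84$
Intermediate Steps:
$\frac{325575}{F{\left(-689,370 \right)}} - \frac{219166}{468369} = \frac{325575}{\sqrt{\left(-689\right)^{2} + 370^{2}}} - \frac{219166}{468369} = \frac{325575}{\sqrt{474721 + 136900}} - \frac{219166}{468369} = \frac{325575}{\sqrt{611621}} - \frac{219166}{468369} = 325575 \frac{\sqrt{611621}}{611621} - \frac{219166}{468369} = \frac{325575 \sqrt{611621}}{611621} - \frac{219166}{468369} = - \frac{219166}{468369} + \frac{325575 \sqrt{611621}}{611621}$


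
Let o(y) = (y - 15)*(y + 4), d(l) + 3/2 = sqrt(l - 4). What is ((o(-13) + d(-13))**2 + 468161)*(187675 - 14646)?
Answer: 367440404733/4 + 86687529*I*sqrt(17) ≈ 9.186e+10 + 3.5742e+8*I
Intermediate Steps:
d(l) = -3/2 + sqrt(-4 + l) (d(l) = -3/2 + sqrt(l - 4) = -3/2 + sqrt(-4 + l))
o(y) = (-15 + y)*(4 + y)
((o(-13) + d(-13))**2 + 468161)*(187675 - 14646) = (((-60 + (-13)**2 - 11*(-13)) + (-3/2 + sqrt(-4 - 13)))**2 + 468161)*(187675 - 14646) = (((-60 + 169 + 143) + (-3/2 + sqrt(-17)))**2 + 468161)*173029 = ((252 + (-3/2 + I*sqrt(17)))**2 + 468161)*173029 = ((501/2 + I*sqrt(17))**2 + 468161)*173029 = (468161 + (501/2 + I*sqrt(17))**2)*173029 = 81005429669 + 173029*(501/2 + I*sqrt(17))**2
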